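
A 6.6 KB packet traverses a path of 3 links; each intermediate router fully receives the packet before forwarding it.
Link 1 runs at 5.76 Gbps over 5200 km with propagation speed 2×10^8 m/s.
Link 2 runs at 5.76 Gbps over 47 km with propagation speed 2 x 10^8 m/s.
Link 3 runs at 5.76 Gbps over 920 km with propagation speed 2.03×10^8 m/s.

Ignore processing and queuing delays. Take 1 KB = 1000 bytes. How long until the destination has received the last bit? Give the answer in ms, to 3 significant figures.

L = 52800 bits.
Transmission delay per hop = L/R = 52800/5760000000 = 0.00916667 ms; 3 hops → 0.0275 ms.
Propagation delays (d/s per hop): 26, 0.235, 4.53202 ms; sum = 30.767 ms.
End-to-end = 30.8 ms.

30.8 ms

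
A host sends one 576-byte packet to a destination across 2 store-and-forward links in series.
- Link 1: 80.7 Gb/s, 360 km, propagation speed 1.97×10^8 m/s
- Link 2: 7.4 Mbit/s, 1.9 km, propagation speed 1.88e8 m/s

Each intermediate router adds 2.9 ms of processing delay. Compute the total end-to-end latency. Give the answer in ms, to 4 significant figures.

L = 576 × 8 = 4608 bits.
Transmission delays (L/R per hop): 5.71004e-05, 0.622703 ms; sum = 0.62276 ms.
Propagation delays (d/s per hop): 1.82741, 0.0101064 ms; sum = 1.83752 ms.
Processing at 1 router(s): 1 × 2.9 ms = 2.9 ms.
End-to-end = 5.360 ms.

5.360 ms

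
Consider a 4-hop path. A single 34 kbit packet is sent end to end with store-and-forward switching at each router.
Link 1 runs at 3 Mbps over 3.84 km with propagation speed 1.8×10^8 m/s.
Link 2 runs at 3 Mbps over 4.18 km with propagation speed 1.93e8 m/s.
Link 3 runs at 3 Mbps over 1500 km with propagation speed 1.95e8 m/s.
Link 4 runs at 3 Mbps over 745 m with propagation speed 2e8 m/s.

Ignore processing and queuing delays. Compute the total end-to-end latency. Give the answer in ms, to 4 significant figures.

L = 34000 bits.
Transmission delay per hop = L/R = 34000/3000000 = 11.3333 ms; 4 hops → 45.3333 ms.
Propagation delays (d/s per hop): 0.0213333, 0.021658, 7.69231, 0.003725 ms; sum = 7.73902 ms.
End-to-end = 53.07 ms.

53.07 ms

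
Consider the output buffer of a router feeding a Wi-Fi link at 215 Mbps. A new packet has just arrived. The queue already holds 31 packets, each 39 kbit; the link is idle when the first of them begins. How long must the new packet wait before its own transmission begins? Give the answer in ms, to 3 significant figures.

5.62 ms

Each queued packet: L/R = 39000/215000000 = 0.181395 ms.
31 queued → 5.62326 ms.
Queuing delay = 5.62 ms.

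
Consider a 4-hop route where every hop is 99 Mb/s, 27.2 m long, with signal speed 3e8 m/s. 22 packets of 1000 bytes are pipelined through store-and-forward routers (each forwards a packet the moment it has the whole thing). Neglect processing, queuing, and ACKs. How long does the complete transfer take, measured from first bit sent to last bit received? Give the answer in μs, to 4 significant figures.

Per-hop transmission t_tx = L/R = 8000/99000000 = 80.8081 μs.
Per-hop propagation t_prop = 27.2/300000000 = 0.0906667 μs.
Pipeline fill: first packet needs 4·t_tx to clear all hops; remaining 21 packets each add one t_tx.
Total = (4+22-1)·t_tx + 4·t_prop = 25·80.8081 + 4·0.0906667 = 2021 μs.

2021 μs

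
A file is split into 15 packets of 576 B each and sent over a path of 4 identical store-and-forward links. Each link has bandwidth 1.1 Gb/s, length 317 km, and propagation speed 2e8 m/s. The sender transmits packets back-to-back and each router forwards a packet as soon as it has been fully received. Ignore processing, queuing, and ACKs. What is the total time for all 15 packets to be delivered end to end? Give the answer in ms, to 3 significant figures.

6.42 ms

Per-hop transmission t_tx = L/R = 4608/1100000000 = 0.00418909 ms.
Per-hop propagation t_prop = 317000/200000000 = 1.585 ms.
Pipeline fill: first packet needs 4·t_tx to clear all hops; remaining 14 packets each add one t_tx.
Total = (4+15-1)·t_tx + 4·t_prop = 18·0.00418909 + 4·1.585 = 6.42 ms.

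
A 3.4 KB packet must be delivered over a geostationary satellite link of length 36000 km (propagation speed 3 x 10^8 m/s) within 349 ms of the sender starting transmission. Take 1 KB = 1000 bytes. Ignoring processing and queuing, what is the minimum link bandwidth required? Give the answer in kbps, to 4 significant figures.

L = 27200 bits.
Propagation delay = 36000000 / 300000000 = 120 ms.
Transmission budget = 349 − 120 = 229 ms.
R ≥ L / t_tx = 27200 bits / 0.229 s = 118.8 kbps.

118.8 kbps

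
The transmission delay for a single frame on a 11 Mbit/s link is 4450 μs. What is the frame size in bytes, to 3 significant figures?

L = R × t_tx = 11000000 b/s × 0.00445 s = 48950 bits.
In bytes: 48950 / 8 = 6120 bytes.

6120 bytes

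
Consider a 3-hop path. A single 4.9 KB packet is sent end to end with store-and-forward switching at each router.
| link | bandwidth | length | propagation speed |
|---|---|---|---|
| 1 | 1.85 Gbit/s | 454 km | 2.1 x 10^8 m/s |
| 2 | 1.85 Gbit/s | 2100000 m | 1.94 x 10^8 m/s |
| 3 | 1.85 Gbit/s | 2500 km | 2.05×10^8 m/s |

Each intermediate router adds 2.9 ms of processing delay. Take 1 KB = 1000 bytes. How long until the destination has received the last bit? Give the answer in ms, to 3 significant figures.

L = 39200 bits.
Transmission delay per hop = L/R = 39200/1850000000 = 0.0211892 ms; 3 hops → 0.0635676 ms.
Propagation delays (d/s per hop): 2.1619, 10.8247, 12.1951 ms; sum = 25.1818 ms.
Processing at 2 router(s): 2 × 2.9 ms = 5.8 ms.
End-to-end = 31.0 ms.

31.0 ms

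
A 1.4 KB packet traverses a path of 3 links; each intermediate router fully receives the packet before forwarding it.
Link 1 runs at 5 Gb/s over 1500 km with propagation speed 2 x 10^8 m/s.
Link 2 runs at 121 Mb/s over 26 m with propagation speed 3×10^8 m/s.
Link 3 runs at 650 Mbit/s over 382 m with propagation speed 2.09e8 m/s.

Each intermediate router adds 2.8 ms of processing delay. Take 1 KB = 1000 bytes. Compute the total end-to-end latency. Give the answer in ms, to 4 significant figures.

L = 11200 bits.
Transmission delays (L/R per hop): 0.00224, 0.092562, 0.0172308 ms; sum = 0.112033 ms.
Propagation delays (d/s per hop): 7.5, 8.66667e-05, 0.00182775 ms; sum = 7.50191 ms.
Processing at 2 router(s): 2 × 2.8 ms = 5.6 ms.
End-to-end = 13.21 ms.

13.21 ms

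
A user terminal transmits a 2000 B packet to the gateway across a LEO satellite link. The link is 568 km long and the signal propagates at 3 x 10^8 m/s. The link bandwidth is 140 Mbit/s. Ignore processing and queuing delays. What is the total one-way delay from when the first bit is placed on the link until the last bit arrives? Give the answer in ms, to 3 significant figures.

2.01 ms

L = 2000 × 8 = 16000 bits.
Transmission delay = L/R = 16000 / 140000000 = 0.114286 ms.
Propagation delay = d/s = 568000 m / 300000000 m/s = 1.89333 ms.
Total = 2.01 ms.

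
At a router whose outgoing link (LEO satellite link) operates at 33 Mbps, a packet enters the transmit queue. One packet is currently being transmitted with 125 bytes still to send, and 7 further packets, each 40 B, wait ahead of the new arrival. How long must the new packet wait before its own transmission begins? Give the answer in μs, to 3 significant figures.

98.2 μs

Each queued packet: L/R = 320/33000000 = 9.69697 μs.
7 queued → 67.8788 μs.
Plus remaining 1000 bits of current packet: 30.303 μs.
Queuing delay = 98.2 μs.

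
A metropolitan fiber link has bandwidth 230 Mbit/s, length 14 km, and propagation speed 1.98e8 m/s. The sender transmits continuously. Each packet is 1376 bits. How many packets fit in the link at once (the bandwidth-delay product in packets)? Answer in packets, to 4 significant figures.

Propagation delay = 14000 / 198000000 = 7.07071e-05 s.
BDP = R × t_prop = 230000000 × 7.07071e-05 = 16262.6 bits.
In packets of 1376 bits: 11.82 packets.

11.82 packets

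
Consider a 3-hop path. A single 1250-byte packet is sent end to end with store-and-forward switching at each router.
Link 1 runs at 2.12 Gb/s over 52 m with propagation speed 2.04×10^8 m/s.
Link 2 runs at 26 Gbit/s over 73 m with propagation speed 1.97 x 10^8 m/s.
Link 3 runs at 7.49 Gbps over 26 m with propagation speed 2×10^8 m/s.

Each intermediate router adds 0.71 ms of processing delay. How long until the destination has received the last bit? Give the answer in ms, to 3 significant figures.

1.43 ms

L = 1250 × 8 = 10000 bits.
Transmission delays (L/R per hop): 0.00471698, 0.000384615, 0.00133511 ms; sum = 0.00643671 ms.
Propagation delays (d/s per hop): 0.000254902, 0.000370558, 0.00013 ms; sum = 0.00075546 ms.
Processing at 2 router(s): 2 × 0.71 ms = 1.42 ms.
End-to-end = 1.43 ms.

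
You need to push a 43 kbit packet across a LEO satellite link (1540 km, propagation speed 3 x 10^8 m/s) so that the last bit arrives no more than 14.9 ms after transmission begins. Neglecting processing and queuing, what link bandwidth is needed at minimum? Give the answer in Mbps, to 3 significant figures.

4.40 Mbps

Propagation delay = 1540000 / 300000000 = 5.13333 ms.
Transmission budget = 14.9 − 5.13333 = 9.76667 ms.
R ≥ L / t_tx = 43000 bits / 0.00976667 s = 4.40 Mbps.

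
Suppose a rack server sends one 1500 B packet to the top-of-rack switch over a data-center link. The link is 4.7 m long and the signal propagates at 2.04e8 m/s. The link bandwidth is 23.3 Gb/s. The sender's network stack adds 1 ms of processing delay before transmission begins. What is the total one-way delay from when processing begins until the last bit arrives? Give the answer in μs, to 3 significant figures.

1000 μs

L = 1500 × 8 = 12000 bits.
Transmission delay = L/R = 12000 / 23300000000 = 0.515021 μs.
Propagation delay = d/s = 4.7 m / 204000000 m/s = 0.0230392 μs.
Plus processing delay 1 ms = 1000 μs.
Total = 1000 μs.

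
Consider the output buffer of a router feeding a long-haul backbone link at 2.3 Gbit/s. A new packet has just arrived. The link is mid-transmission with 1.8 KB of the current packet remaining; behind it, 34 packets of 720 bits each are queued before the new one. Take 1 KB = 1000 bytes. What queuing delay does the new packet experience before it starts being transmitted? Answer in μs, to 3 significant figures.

Each queued packet: L/R = 720/2300000000 = 0.313043 μs.
34 queued → 10.6435 μs.
Plus remaining 14400 bits of current packet: 6.26087 μs.
Queuing delay = 16.9 μs.

16.9 μs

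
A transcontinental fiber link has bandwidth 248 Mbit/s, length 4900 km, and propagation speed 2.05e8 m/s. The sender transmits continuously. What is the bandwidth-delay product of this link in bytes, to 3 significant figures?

741000 bytes

Propagation delay = 4900000 / 2.05e+08 = 0.0239024 s.
BDP = R × t_prop = 248000000 × 0.0239024 = 5927800 bits.
In bytes: 5927800/8 = 741000 bytes.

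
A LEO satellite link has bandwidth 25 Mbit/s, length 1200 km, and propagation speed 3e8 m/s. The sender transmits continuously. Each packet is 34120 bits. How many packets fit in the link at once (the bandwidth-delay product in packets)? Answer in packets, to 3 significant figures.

Propagation delay = 1200000 / 300000000 = 0.004 s.
BDP = R × t_prop = 25000000 × 0.004 = 100000 bits.
In packets of 34120 bits: 2.93 packets.

2.93 packets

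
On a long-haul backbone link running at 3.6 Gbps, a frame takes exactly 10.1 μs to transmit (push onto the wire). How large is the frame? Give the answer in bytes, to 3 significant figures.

L = R × t_tx = 3600000000 b/s × 1.01e-05 s = 36360 bits.
In bytes: 36360 / 8 = 4550 bytes.

4550 bytes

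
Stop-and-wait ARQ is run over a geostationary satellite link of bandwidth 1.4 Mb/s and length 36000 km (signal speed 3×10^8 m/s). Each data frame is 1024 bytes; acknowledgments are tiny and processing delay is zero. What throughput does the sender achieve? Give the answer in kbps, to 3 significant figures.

33.3 kbps

t_tx = L/R = 8192/1400000 = 0.00585143 s.
t_prop = 36000000/300000000 = 0.12 s; RTT = 0.24 s.
Cycle = t_tx + RTT = 0.245851 s.
Throughput = L / cycle = 8192 / 0.245851 = 33.3 kbps.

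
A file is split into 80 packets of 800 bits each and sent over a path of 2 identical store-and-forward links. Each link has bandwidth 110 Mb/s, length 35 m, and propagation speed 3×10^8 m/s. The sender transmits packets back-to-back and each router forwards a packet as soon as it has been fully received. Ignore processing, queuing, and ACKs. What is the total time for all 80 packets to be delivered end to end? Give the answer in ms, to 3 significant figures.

0.589 ms

Per-hop transmission t_tx = L/R = 800/110000000 = 0.00727273 ms.
Per-hop propagation t_prop = 35/300000000 = 0.000116667 ms.
Pipeline fill: first packet needs 2·t_tx to clear all hops; remaining 79 packets each add one t_tx.
Total = (2+80-1)·t_tx + 2·t_prop = 81·0.00727273 + 2·0.000116667 = 0.589 ms.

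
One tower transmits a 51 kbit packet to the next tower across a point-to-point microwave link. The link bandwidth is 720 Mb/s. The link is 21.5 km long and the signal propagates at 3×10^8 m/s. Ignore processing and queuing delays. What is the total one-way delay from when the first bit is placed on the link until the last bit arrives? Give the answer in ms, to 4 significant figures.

L = 51000 bits.
Transmission delay = L/R = 51000 / 720000000 = 0.0708333 ms.
Propagation delay = d/s = 21500 m / 300000000 m/s = 0.0716667 ms.
Total = 0.1425 ms.

0.1425 ms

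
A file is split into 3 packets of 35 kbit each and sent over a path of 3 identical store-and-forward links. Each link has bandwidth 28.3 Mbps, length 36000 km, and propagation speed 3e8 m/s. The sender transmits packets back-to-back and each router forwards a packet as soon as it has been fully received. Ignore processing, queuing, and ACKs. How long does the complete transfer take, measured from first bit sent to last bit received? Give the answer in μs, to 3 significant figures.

Per-hop transmission t_tx = L/R = 35000/28300000 = 1236.75 μs.
Per-hop propagation t_prop = 36000000/300000000 = 120000 μs.
Pipeline fill: first packet needs 3·t_tx to clear all hops; remaining 2 packets each add one t_tx.
Total = (3+3-1)·t_tx + 3·t_prop = 5·1236.75 + 3·120000 = 366000 μs.

366000 μs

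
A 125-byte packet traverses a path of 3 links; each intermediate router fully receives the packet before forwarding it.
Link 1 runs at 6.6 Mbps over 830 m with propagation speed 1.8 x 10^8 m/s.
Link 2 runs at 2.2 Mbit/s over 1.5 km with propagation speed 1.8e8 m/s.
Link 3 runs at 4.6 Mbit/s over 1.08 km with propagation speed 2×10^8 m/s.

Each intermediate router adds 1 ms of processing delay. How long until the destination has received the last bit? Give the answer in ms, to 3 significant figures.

2.84 ms

L = 125 × 8 = 1000 bits.
Transmission delays (L/R per hop): 0.151515, 0.454545, 0.217391 ms; sum = 0.823452 ms.
Propagation delays (d/s per hop): 0.00461111, 0.00833333, 0.0054 ms; sum = 0.0183444 ms.
Processing at 2 router(s): 2 × 1 ms = 2 ms.
End-to-end = 2.84 ms.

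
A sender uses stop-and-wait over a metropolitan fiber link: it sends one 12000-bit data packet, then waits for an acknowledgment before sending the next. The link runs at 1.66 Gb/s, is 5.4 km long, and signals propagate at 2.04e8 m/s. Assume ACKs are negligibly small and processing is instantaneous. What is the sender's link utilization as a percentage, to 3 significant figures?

12.0 %

t_tx = L/R = 12000/1660000000 = 7.22892e-06 s.
t_prop = 5400/204000000 = 2.64706e-05 s; RTT = 5.29412e-05 s.
Cycle = t_tx + RTT = 6.01701e-05 s.
Utilization = t_tx / cycle = 7.22892e-06/6.01701e-05 = 12.0 %.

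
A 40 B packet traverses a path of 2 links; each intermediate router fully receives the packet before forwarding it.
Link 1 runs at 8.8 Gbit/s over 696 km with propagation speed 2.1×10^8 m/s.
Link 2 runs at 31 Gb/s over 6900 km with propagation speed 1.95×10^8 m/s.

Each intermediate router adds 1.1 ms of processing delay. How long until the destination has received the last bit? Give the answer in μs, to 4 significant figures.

39800 μs

L = 40 × 8 = 320 bits.
Transmission delays (L/R per hop): 0.0363636, 0.0103226 μs; sum = 0.0466862 μs.
Propagation delays (d/s per hop): 3314.29, 35384.6 μs; sum = 38698.9 μs.
Processing at 1 router(s): 1 × 1.1 ms = 1100 μs.
End-to-end = 39800 μs.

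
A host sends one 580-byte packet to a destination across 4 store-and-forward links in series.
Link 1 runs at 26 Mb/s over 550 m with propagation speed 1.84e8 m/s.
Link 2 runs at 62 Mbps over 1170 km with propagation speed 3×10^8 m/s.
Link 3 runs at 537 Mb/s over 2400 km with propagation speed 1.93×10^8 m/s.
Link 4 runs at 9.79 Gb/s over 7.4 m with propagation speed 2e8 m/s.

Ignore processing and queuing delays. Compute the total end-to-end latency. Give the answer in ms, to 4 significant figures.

16.60 ms

L = 580 × 8 = 4640 bits.
Transmission delays (L/R per hop): 0.178462, 0.0748387, 0.0086406, 0.000473953 ms; sum = 0.262415 ms.
Propagation delays (d/s per hop): 0.00298913, 3.9, 12.4352, 3.7e-05 ms; sum = 16.3383 ms.
End-to-end = 16.60 ms.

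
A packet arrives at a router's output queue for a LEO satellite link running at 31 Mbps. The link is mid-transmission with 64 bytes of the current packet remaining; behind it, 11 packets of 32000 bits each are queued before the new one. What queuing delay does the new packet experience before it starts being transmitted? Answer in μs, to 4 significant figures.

11370 μs

Each queued packet: L/R = 32000/31000000 = 1032.26 μs.
11 queued → 11354.8 μs.
Plus remaining 512 bits of current packet: 16.5161 μs.
Queuing delay = 11370 μs.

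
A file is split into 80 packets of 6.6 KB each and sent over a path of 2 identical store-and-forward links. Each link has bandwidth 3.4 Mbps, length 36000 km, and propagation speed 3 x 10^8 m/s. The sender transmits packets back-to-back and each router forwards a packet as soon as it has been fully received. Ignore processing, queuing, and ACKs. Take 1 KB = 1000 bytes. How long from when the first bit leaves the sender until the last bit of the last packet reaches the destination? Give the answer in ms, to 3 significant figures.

1500 ms

Per-hop transmission t_tx = L/R = 52800/3400000 = 15.5294 ms.
Per-hop propagation t_prop = 36000000/300000000 = 120 ms.
Pipeline fill: first packet needs 2·t_tx to clear all hops; remaining 79 packets each add one t_tx.
Total = (2+80-1)·t_tx + 2·t_prop = 81·15.5294 + 2·120 = 1500 ms.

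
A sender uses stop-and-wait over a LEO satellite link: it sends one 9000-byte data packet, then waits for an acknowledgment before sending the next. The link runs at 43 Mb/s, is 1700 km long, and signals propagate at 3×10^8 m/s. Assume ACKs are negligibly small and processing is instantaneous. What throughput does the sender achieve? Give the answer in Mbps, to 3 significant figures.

5.54 Mbps

t_tx = L/R = 72000/43000000 = 0.00167442 s.
t_prop = 1700000/300000000 = 0.00566667 s; RTT = 0.0113333 s.
Cycle = t_tx + RTT = 0.0130078 s.
Throughput = L / cycle = 72000 / 0.0130078 = 5.54 Mbps.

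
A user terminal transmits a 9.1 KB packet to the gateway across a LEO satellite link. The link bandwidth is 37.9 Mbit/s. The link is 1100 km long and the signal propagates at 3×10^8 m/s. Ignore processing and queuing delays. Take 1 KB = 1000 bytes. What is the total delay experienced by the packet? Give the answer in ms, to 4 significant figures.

L = 72800 bits.
Transmission delay = L/R = 72800 / 37900000 = 1.92084 ms.
Propagation delay = d/s = 1100000 m / 300000000 m/s = 3.66667 ms.
Total = 5.588 ms.

5.588 ms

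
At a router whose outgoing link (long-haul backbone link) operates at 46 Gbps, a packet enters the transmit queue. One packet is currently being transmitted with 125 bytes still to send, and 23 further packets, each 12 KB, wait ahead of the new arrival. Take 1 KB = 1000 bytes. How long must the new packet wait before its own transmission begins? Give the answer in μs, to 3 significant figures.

Each queued packet: L/R = 96000/46000000000 = 2.08696 μs.
23 queued → 48 μs.
Plus remaining 1000 bits of current packet: 0.0217391 μs.
Queuing delay = 48.0 μs.

48.0 μs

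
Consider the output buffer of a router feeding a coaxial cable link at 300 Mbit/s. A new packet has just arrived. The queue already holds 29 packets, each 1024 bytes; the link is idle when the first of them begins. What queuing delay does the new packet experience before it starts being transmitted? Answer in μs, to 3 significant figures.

Each queued packet: L/R = 8192/300000000 = 27.3067 μs.
29 queued → 791.893 μs.
Queuing delay = 792 μs.

792 μs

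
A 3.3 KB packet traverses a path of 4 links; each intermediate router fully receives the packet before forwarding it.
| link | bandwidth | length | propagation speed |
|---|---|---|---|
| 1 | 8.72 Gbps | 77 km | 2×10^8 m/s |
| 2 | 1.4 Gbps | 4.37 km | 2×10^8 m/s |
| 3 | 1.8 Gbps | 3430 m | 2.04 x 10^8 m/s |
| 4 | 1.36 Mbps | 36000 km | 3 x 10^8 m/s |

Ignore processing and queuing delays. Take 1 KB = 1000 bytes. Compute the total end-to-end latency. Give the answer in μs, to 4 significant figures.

L = 26400 bits.
Transmission delays (L/R per hop): 3.02752, 18.8571, 14.6667, 19411.8 μs; sum = 19448.3 μs.
Propagation delays (d/s per hop): 385, 21.85, 16.8137, 120000 μs; sum = 120424 μs.
End-to-end = 139900 μs.

139900 μs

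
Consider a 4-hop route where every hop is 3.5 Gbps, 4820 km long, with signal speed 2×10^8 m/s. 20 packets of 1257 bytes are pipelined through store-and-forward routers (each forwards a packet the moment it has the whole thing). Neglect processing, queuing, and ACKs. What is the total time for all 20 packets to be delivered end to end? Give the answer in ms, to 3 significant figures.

Per-hop transmission t_tx = L/R = 10056/3500000000 = 0.00287314 ms.
Per-hop propagation t_prop = 4820000/200000000 = 24.1 ms.
Pipeline fill: first packet needs 4·t_tx to clear all hops; remaining 19 packets each add one t_tx.
Total = (4+20-1)·t_tx + 4·t_prop = 23·0.00287314 + 4·24.1 = 96.5 ms.

96.5 ms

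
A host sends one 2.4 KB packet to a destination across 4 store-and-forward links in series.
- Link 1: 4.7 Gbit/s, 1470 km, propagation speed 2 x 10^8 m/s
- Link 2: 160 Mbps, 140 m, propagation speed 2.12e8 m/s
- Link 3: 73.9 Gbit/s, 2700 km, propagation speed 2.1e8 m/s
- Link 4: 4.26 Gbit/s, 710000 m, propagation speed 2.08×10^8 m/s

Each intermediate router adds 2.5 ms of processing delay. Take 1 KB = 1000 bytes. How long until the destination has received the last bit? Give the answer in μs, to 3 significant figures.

L = 19200 bits.
Transmission delays (L/R per hop): 4.08511, 120, 0.259811, 4.50704 μs; sum = 128.852 μs.
Propagation delays (d/s per hop): 7350, 0.660377, 12857.1, 3413.46 μs; sum = 23621.3 μs.
Processing at 3 router(s): 3 × 2.5 ms = 7500 μs.
End-to-end = 31300 μs.

31300 μs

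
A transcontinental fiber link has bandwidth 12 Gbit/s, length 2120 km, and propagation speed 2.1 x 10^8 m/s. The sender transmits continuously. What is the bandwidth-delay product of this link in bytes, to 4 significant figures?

15140000 bytes

Propagation delay = 2120000 / 210000000 = 0.0100952 s.
BDP = R × t_prop = 12000000000 × 0.0100952 = 121143000 bits.
In bytes: 121143000/8 = 15140000 bytes.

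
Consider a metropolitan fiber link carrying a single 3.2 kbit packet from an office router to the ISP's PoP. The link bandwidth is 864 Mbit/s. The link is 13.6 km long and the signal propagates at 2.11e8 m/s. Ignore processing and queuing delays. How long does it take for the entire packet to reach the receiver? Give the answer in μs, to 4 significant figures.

68.16 μs

L = 3200 bits.
Transmission delay = L/R = 3200 / 864000000 = 3.7037 μs.
Propagation delay = d/s = 13600 m / 211000000 m/s = 64.455 μs.
Total = 68.16 μs.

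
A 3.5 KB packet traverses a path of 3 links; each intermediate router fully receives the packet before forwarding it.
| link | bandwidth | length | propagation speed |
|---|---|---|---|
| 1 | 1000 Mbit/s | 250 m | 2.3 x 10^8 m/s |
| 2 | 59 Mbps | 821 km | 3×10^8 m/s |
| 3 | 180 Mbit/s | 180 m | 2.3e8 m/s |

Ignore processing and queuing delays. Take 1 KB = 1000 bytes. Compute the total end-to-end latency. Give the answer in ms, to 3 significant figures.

L = 28000 bits.
Transmission delays (L/R per hop): 0.028, 0.474576, 0.155556 ms; sum = 0.658132 ms.
Propagation delays (d/s per hop): 0.00108696, 2.73667, 0.000782609 ms; sum = 2.73854 ms.
End-to-end = 3.40 ms.

3.40 ms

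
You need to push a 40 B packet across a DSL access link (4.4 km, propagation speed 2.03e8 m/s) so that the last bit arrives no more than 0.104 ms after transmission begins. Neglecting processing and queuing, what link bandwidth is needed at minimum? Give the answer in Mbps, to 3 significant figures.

L = 320 bits.
Propagation delay = 4400 / 2.03e+08 = 0.0216749 ms.
Transmission budget = 0.104 − 0.0216749 = 0.0823251 ms.
R ≥ L / t_tx = 320 bits / 8.23251e-05 s = 3.89 Mbps.

3.89 Mbps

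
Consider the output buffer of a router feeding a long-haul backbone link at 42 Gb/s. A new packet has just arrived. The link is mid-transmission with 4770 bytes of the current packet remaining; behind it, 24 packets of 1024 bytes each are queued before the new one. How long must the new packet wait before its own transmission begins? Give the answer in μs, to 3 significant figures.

Each queued packet: L/R = 8192/42000000000 = 0.195048 μs.
24 queued → 4.68114 μs.
Plus remaining 38160 bits of current packet: 0.908571 μs.
Queuing delay = 5.59 μs.

5.59 μs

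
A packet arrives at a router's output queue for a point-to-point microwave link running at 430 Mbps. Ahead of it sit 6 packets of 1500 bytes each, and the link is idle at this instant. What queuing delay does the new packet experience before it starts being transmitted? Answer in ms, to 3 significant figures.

0.167 ms

Each queued packet: L/R = 12000/430000000 = 0.027907 ms.
6 queued → 0.167442 ms.
Queuing delay = 0.167 ms.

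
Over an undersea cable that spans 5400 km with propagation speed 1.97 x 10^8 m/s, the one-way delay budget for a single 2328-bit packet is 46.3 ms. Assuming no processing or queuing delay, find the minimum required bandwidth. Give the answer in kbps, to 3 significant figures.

123 kbps

Propagation delay = 5400000 / 197000000 = 27.4112 ms.
Transmission budget = 46.3 − 27.4112 = 18.8888 ms.
R ≥ L / t_tx = 2328 bits / 0.0188888 s = 123 kbps.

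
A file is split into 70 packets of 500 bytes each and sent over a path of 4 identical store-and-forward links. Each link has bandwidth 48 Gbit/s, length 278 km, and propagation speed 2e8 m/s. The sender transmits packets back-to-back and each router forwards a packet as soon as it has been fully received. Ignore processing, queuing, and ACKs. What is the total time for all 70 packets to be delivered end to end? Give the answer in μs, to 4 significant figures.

Per-hop transmission t_tx = L/R = 4000/48000000000 = 0.0833333 μs.
Per-hop propagation t_prop = 278000/200000000 = 1390 μs.
Pipeline fill: first packet needs 4·t_tx to clear all hops; remaining 69 packets each add one t_tx.
Total = (4+70-1)·t_tx + 4·t_prop = 73·0.0833333 + 4·1390 = 5566 μs.

5566 μs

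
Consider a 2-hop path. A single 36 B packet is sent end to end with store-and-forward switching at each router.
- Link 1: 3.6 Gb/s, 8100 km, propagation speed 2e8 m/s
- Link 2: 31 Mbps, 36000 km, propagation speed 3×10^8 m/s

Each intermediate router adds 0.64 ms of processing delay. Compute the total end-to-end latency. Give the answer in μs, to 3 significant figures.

L = 36 × 8 = 288 bits.
Transmission delays (L/R per hop): 0.08, 9.29032 μs; sum = 9.37032 μs.
Propagation delays (d/s per hop): 40500, 120000 μs; sum = 160500 μs.
Processing at 1 router(s): 1 × 0.64 ms = 640 μs.
End-to-end = 161000 μs.

161000 μs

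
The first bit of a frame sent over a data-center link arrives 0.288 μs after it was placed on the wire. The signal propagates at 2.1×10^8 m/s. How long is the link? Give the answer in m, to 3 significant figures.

60.5 m

d = s × t_prop = 210000000 × 2.88e-07 = 60.5 m.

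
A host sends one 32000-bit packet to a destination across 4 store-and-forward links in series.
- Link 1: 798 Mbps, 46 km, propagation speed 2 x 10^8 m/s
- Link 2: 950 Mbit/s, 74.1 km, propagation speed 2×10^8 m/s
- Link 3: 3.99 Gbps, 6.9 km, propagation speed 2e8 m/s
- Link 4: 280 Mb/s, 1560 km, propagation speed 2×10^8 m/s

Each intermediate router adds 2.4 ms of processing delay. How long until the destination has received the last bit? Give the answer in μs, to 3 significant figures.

15800 μs

Transmission delays (L/R per hop): 40.1003, 33.6842, 8.02005, 114.286 μs; sum = 196.09 μs.
Propagation delays (d/s per hop): 230, 370.5, 34.5, 7800 μs; sum = 8435 μs.
Processing at 3 router(s): 3 × 2.4 ms = 7200 μs.
End-to-end = 15800 μs.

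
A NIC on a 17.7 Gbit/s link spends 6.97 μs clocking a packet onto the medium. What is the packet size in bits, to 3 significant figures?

L = R × t_tx = 17700000000 b/s × 6.97e-06 s = 123369 bits.

123000 bits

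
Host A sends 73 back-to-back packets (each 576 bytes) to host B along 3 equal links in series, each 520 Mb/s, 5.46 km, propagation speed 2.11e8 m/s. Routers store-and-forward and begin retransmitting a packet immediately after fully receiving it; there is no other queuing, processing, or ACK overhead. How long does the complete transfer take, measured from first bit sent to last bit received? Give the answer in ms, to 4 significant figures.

Per-hop transmission t_tx = L/R = 4608/520000000 = 0.00886154 ms.
Per-hop propagation t_prop = 5460/211000000 = 0.0258768 ms.
Pipeline fill: first packet needs 3·t_tx to clear all hops; remaining 72 packets each add one t_tx.
Total = (3+73-1)·t_tx + 3·t_prop = 75·0.00886154 + 3·0.0258768 = 0.7422 ms.

0.7422 ms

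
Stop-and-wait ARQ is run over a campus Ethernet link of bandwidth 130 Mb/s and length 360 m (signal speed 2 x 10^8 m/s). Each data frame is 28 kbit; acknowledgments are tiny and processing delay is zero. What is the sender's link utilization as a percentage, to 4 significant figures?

98.36 %

t_tx = L/R = 28000/130000000 = 0.000215385 s.
t_prop = 360/200000000 = 1.8e-06 s; RTT = 3.6e-06 s.
Cycle = t_tx + RTT = 0.000218985 s.
Utilization = t_tx / cycle = 0.000215385/0.000218985 = 98.36 %.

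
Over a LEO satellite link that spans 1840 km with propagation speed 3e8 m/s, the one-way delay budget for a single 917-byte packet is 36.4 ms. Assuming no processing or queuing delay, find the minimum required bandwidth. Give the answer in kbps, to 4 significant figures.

L = 7336 bits.
Propagation delay = 1840000 / 300000000 = 6.13333 ms.
Transmission budget = 36.4 − 6.13333 = 30.2667 ms.
R ≥ L / t_tx = 7336 bits / 0.0302667 s = 242.4 kbps.

242.4 kbps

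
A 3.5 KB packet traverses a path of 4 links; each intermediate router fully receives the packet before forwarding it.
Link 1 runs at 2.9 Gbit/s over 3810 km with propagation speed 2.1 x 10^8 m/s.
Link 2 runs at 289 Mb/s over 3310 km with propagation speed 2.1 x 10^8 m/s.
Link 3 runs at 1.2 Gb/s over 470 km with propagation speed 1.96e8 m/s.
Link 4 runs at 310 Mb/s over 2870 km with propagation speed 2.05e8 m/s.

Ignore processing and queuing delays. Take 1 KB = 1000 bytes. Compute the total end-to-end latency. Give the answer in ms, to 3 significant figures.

L = 28000 bits.
Transmission delays (L/R per hop): 0.00965517, 0.0968858, 0.0233333, 0.0903226 ms; sum = 0.220197 ms.
Propagation delays (d/s per hop): 18.1429, 15.7619, 2.39796, 14 ms; sum = 50.3027 ms.
End-to-end = 50.5 ms.

50.5 ms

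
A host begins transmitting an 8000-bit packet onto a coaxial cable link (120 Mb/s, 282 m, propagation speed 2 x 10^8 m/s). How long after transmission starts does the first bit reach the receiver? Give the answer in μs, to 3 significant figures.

First bit experiences only propagation delay: d/s = 282/200000000 = 1.41 μs.

1.41 μs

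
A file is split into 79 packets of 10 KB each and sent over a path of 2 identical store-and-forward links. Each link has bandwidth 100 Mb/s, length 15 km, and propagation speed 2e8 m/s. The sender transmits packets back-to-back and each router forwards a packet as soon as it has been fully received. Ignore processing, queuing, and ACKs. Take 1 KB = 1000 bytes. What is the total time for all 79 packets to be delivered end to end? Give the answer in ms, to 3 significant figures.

Per-hop transmission t_tx = L/R = 80000/100000000 = 0.8 ms.
Per-hop propagation t_prop = 15000/200000000 = 0.075 ms.
Pipeline fill: first packet needs 2·t_tx to clear all hops; remaining 78 packets each add one t_tx.
Total = (2+79-1)·t_tx + 2·t_prop = 80·0.8 + 2·0.075 = 64.2 ms.

64.2 ms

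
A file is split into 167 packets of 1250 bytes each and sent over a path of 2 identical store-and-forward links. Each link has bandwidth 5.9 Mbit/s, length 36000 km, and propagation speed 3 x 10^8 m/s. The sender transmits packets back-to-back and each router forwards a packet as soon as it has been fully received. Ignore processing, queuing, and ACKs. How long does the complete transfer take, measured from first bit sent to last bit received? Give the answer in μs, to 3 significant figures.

525000 μs

Per-hop transmission t_tx = L/R = 10000/5900000 = 1694.92 μs.
Per-hop propagation t_prop = 36000000/300000000 = 120000 μs.
Pipeline fill: first packet needs 2·t_tx to clear all hops; remaining 166 packets each add one t_tx.
Total = (2+167-1)·t_tx + 2·t_prop = 168·1694.92 + 2·120000 = 525000 μs.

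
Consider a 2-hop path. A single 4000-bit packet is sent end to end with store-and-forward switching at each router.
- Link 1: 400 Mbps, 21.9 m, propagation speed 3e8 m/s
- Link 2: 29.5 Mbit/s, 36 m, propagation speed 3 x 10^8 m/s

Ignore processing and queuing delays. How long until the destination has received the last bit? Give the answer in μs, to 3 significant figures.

146 μs

Transmission delays (L/R per hop): 10, 135.593 μs; sum = 145.593 μs.
Propagation delays (d/s per hop): 0.073, 0.12 μs; sum = 0.193 μs.
End-to-end = 146 μs.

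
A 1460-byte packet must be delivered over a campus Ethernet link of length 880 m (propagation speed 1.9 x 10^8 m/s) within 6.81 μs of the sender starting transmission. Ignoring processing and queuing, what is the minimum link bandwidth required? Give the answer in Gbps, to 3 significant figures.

L = 11680 bits.
Propagation delay = 880 / 190000000 = 4.63158 μs.
Transmission budget = 6.81 − 4.63158 = 2.17842 μs.
R ≥ L / t_tx = 11680 bits / 2.17842e-06 s = 5.36 Gbps.

5.36 Gbps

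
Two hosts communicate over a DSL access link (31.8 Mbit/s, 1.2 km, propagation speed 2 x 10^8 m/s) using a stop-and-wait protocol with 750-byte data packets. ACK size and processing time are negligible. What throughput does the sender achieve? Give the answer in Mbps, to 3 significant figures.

29.9 Mbps

t_tx = L/R = 6000/31800000 = 0.000188679 s.
t_prop = 1200/200000000 = 6e-06 s; RTT = 1.2e-05 s.
Cycle = t_tx + RTT = 0.000200679 s.
Throughput = L / cycle = 6000 / 0.000200679 = 29.9 Mbps.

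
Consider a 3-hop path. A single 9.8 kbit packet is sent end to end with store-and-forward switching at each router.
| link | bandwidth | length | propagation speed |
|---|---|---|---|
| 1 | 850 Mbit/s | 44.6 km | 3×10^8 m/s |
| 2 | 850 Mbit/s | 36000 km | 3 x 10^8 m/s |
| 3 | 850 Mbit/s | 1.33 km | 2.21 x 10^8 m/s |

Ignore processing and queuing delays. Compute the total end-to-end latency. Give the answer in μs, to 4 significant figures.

L = 9800 bits.
Transmission delay per hop = L/R = 9800/850000000 = 11.5294 μs; 3 hops → 34.5882 μs.
Propagation delays (d/s per hop): 148.667, 120000, 6.0181 μs; sum = 120155 μs.
End-to-end = 120200 μs.

120200 μs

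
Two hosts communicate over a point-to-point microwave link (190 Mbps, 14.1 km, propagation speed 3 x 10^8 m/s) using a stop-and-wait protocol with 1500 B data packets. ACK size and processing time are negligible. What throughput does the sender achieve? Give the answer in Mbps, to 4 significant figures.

t_tx = L/R = 12000/190000000 = 6.31579e-05 s.
t_prop = 14100/300000000 = 4.7e-05 s; RTT = 9.4e-05 s.
Cycle = t_tx + RTT = 0.000157158 s.
Throughput = L / cycle = 12000 / 0.000157158 = 76.36 Mbps.

76.36 Mbps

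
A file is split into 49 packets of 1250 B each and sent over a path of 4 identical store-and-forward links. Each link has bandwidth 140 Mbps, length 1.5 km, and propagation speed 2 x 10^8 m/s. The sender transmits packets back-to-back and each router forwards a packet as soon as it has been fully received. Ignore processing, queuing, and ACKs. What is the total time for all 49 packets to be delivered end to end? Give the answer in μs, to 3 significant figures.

3740 μs

Per-hop transmission t_tx = L/R = 10000/140000000 = 71.4286 μs.
Per-hop propagation t_prop = 1500/200000000 = 7.5 μs.
Pipeline fill: first packet needs 4·t_tx to clear all hops; remaining 48 packets each add one t_tx.
Total = (4+49-1)·t_tx + 4·t_prop = 52·71.4286 + 4·7.5 = 3740 μs.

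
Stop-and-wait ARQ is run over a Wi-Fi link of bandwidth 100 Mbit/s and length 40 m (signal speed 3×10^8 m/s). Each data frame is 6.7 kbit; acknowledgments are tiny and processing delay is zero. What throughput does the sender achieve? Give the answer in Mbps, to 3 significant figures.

99.6 Mbps

t_tx = L/R = 6700/100000000 = 6.7e-05 s.
t_prop = 40/300000000 = 1.33333e-07 s; RTT = 2.66667e-07 s.
Cycle = t_tx + RTT = 6.72667e-05 s.
Throughput = L / cycle = 6700 / 6.72667e-05 = 99.6 Mbps.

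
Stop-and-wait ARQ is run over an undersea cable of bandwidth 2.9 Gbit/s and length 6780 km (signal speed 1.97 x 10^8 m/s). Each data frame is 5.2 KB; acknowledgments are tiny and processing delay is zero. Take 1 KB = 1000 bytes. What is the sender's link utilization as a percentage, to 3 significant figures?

t_tx = L/R = 41600/2900000000 = 1.43448e-05 s.
t_prop = 6780000/197000000 = 0.0344162 s; RTT = 0.0688325 s.
Cycle = t_tx + RTT = 0.0688468 s.
Utilization = t_tx / cycle = 1.43448e-05/0.0688468 = 0.0208 %.

0.0208 %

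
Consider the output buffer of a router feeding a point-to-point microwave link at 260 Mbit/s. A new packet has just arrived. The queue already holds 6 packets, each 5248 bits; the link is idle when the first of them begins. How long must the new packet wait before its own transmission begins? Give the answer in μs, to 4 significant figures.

Each queued packet: L/R = 5248/260000000 = 20.1846 μs.
6 queued → 121.108 μs.
Queuing delay = 121.1 μs.

121.1 μs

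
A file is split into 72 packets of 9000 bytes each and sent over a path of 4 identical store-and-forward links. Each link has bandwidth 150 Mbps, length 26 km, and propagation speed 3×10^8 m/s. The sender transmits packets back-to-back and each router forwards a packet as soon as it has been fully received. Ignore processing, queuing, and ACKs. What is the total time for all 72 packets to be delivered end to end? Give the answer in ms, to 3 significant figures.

Per-hop transmission t_tx = L/R = 72000/150000000 = 0.48 ms.
Per-hop propagation t_prop = 26000/300000000 = 0.0866667 ms.
Pipeline fill: first packet needs 4·t_tx to clear all hops; remaining 71 packets each add one t_tx.
Total = (4+72-1)·t_tx + 4·t_prop = 75·0.48 + 4·0.0866667 = 36.3 ms.

36.3 ms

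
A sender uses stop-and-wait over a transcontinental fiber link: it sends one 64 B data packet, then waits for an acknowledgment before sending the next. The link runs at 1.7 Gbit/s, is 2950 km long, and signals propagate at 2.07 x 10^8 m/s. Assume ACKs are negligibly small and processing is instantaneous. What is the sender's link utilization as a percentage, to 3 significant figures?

t_tx = L/R = 512/1700000000 = 3.01176e-07 s.
t_prop = 2950000/2.07e+08 = 0.0142512 s; RTT = 0.0285024 s.
Cycle = t_tx + RTT = 0.0285027 s.
Utilization = t_tx / cycle = 3.01176e-07/0.0285027 = 0.00106 %.

0.00106 %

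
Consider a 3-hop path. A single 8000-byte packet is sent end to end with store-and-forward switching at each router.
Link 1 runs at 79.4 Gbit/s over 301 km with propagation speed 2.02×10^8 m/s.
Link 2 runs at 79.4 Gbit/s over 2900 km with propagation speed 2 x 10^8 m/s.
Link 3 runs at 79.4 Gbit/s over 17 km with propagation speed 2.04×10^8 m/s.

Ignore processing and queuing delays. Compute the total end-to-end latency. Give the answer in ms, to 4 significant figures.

16.08 ms

L = 8000 × 8 = 64000 bits.
Transmission delay per hop = L/R = 64000/79400000000 = 0.000806045 ms; 3 hops → 0.00241814 ms.
Propagation delays (d/s per hop): 1.4901, 14.5, 0.0833333 ms; sum = 16.0734 ms.
End-to-end = 16.08 ms.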